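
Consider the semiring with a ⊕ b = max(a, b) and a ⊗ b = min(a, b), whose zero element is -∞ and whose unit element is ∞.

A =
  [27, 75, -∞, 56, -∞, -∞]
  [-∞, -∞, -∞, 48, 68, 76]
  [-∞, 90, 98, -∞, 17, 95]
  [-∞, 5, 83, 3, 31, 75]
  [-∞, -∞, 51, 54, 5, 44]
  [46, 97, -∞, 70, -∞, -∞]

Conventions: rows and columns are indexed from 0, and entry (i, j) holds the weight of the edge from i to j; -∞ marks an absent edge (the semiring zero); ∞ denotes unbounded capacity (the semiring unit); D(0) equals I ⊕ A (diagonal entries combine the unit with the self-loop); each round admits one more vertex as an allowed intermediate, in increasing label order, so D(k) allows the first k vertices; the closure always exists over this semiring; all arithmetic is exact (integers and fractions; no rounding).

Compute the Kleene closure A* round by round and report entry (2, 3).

D(0):
  [∞, 75, -∞, 56, -∞, -∞]
  [-∞, ∞, -∞, 48, 68, 76]
  [-∞, 90, ∞, -∞, 17, 95]
  [-∞, 5, 83, ∞, 31, 75]
  [-∞, -∞, 51, 54, ∞, 44]
  [46, 97, -∞, 70, -∞, ∞]
D(1):
  [∞, 75, -∞, 56, -∞, -∞]
  [-∞, ∞, -∞, 48, 68, 76]
  [-∞, 90, ∞, -∞, 17, 95]
  [-∞, 5, 83, ∞, 31, 75]
  [-∞, -∞, 51, 54, ∞, 44]
  [46, 97, -∞, 70, -∞, ∞]
D(2):
  [∞, 75, -∞, 56, 68, 75]
  [-∞, ∞, -∞, 48, 68, 76]
  [-∞, 90, ∞, 48, 68, 95]
  [-∞, 5, 83, ∞, 31, 75]
  [-∞, -∞, 51, 54, ∞, 44]
  [46, 97, -∞, 70, 68, ∞]
D(3):
  [∞, 75, -∞, 56, 68, 75]
  [-∞, ∞, -∞, 48, 68, 76]
  [-∞, 90, ∞, 48, 68, 95]
  [-∞, 83, 83, ∞, 68, 83]
  [-∞, 51, 51, 54, ∞, 51]
  [46, 97, -∞, 70, 68, ∞]
D(4):
  [∞, 75, 56, 56, 68, 75]
  [-∞, ∞, 48, 48, 68, 76]
  [-∞, 90, ∞, 48, 68, 95]
  [-∞, 83, 83, ∞, 68, 83]
  [-∞, 54, 54, 54, ∞, 54]
  [46, 97, 70, 70, 68, ∞]
D(5):
  [∞, 75, 56, 56, 68, 75]
  [-∞, ∞, 54, 54, 68, 76]
  [-∞, 90, ∞, 54, 68, 95]
  [-∞, 83, 83, ∞, 68, 83]
  [-∞, 54, 54, 54, ∞, 54]
  [46, 97, 70, 70, 68, ∞]
D(6):
  [∞, 75, 70, 70, 68, 75]
  [46, ∞, 70, 70, 68, 76]
  [46, 95, ∞, 70, 68, 95]
  [46, 83, 83, ∞, 68, 83]
  [46, 54, 54, 54, ∞, 54]
  [46, 97, 70, 70, 68, ∞]
Answer: A*[2][3] = 70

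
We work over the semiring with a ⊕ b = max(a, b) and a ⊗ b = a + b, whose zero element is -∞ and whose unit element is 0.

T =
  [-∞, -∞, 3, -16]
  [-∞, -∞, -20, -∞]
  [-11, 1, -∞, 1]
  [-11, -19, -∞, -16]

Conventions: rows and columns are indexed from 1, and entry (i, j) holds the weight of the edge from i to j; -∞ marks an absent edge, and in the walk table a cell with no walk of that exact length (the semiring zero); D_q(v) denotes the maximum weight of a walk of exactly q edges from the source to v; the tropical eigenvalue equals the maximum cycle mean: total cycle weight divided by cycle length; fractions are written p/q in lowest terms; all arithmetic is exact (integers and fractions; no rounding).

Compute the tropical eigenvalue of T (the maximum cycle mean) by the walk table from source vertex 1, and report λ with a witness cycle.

q=0: [0, -∞, -∞, -∞]
q=1: [-∞, -∞, 3, -16]
q=2: [-8, 4, -∞, 4]
q=3: [-7, -15, -5, -12]
q=4: [-16, -4, -4, -4]
Optimal cycle mean attained by: cycle 1->3->4->1, total 3 + 1 + (-11), length 3.
Answer: λ = -7/3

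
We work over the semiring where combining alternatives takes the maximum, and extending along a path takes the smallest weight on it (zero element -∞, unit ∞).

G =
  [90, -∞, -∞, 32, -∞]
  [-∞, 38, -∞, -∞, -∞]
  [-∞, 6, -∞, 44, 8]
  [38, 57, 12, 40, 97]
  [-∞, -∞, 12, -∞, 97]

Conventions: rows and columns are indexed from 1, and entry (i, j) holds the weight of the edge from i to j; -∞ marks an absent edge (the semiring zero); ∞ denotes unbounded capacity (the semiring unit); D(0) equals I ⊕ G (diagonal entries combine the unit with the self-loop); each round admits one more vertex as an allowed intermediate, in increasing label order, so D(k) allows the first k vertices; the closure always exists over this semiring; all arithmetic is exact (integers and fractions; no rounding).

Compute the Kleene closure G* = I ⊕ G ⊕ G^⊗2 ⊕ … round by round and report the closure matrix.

D(0):
  [∞, -∞, -∞, 32, -∞]
  [-∞, ∞, -∞, -∞, -∞]
  [-∞, 6, ∞, 44, 8]
  [38, 57, 12, ∞, 97]
  [-∞, -∞, 12, -∞, ∞]
D(1):
  [∞, -∞, -∞, 32, -∞]
  [-∞, ∞, -∞, -∞, -∞]
  [-∞, 6, ∞, 44, 8]
  [38, 57, 12, ∞, 97]
  [-∞, -∞, 12, -∞, ∞]
D(2):
  [∞, -∞, -∞, 32, -∞]
  [-∞, ∞, -∞, -∞, -∞]
  [-∞, 6, ∞, 44, 8]
  [38, 57, 12, ∞, 97]
  [-∞, -∞, 12, -∞, ∞]
D(3):
  [∞, -∞, -∞, 32, -∞]
  [-∞, ∞, -∞, -∞, -∞]
  [-∞, 6, ∞, 44, 8]
  [38, 57, 12, ∞, 97]
  [-∞, 6, 12, 12, ∞]
D(4):
  [∞, 32, 12, 32, 32]
  [-∞, ∞, -∞, -∞, -∞]
  [38, 44, ∞, 44, 44]
  [38, 57, 12, ∞, 97]
  [12, 12, 12, 12, ∞]
D(5):
  [∞, 32, 12, 32, 32]
  [-∞, ∞, -∞, -∞, -∞]
  [38, 44, ∞, 44, 44]
  [38, 57, 12, ∞, 97]
  [12, 12, 12, 12, ∞]
Answer: G* = [[∞, 32, 12, 32, 32], [-∞, ∞, -∞, -∞, -∞], [38, 44, ∞, 44, 44], [38, 57, 12, ∞, 97], [12, 12, 12, 12, ∞]]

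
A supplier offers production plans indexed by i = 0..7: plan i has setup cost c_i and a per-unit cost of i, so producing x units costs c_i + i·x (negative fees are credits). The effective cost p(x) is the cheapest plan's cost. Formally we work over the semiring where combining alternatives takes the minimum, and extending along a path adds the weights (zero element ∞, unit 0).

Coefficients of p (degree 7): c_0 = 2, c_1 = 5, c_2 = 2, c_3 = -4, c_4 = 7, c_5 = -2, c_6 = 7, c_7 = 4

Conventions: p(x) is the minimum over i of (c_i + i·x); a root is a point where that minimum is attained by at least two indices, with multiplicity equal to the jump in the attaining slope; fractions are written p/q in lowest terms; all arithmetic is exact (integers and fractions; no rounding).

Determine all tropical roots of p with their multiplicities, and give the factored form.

hull edge (i=0, c=2) to (i=3, c=-4): slope -2, span 3
hull edge (i=3, c=-4) to (i=5, c=-2): slope 1, span 2
hull edge (i=5, c=-2) to (i=7, c=4): slope 3, span 2
Factored form: p(x) = 4 ⊗ (x ⊕ (-3)) ⊗ (x ⊕ (-3)) ⊗ (x ⊕ (-1)) ⊗ (x ⊕ (-1)) ⊗ (x ⊕ 2) ⊗ (x ⊕ 2) ⊗ (x ⊕ 2)
Answer: roots = -3 (mult 2), -1 (mult 2), 2 (mult 3)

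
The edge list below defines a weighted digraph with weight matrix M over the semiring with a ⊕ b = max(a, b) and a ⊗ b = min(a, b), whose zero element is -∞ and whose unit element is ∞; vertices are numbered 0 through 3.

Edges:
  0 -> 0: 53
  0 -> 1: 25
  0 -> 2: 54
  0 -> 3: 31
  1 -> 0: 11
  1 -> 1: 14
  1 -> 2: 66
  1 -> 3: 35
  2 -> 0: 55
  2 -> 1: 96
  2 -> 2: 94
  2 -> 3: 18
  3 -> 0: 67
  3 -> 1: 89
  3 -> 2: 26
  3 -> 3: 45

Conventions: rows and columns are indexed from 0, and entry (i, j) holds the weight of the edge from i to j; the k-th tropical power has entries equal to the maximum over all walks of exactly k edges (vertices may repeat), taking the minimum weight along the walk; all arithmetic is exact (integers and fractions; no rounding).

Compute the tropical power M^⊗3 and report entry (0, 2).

M^⊗2:
  [54, 54, 54, 31]
  [55, 66, 66, 35]
  [55, 94, 94, 35]
  [53, 45, 66, 45]
M^⊗3:
  [54, 54, 54, 35]
  [55, 66, 66, 35]
  [55, 94, 94, 35]
  [55, 66, 66, 45]
Key observation: the optimum is the walk 0->2->2->2, with weight 54 min 94 min 94 = 54.
Optimal value attained by: walk 0->2->2->2.
Answer: (M^⊗3)[0][2] = 54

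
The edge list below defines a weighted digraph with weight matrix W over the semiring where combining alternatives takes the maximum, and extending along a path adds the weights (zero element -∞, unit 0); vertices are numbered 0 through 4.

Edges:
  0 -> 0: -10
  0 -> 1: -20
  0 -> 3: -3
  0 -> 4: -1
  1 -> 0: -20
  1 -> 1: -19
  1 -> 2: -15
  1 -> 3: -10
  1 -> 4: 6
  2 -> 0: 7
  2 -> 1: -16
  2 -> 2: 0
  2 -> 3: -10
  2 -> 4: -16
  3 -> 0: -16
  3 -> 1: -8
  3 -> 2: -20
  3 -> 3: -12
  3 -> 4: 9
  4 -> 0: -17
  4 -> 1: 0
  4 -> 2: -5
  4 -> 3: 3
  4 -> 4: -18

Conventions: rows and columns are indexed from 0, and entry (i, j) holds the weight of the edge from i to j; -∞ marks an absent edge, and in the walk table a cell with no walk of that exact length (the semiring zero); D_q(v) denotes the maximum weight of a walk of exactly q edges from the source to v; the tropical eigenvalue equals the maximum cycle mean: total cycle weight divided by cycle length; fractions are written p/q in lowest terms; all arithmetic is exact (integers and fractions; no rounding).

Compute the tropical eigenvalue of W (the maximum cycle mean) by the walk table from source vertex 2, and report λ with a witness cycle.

q=0: [-∞, -∞, 0, -∞, -∞]
q=1: [7, -16, 0, -10, -16]
q=2: [7, -13, 0, 4, 6]
q=3: [7, 6, 1, 9, 13]
q=4: [8, 13, 8, 16, 18]
q=5: [15, 18, 13, 21, 25]
Optimal cycle mean attained by: cycle 3->4->3, total 9 + 3, length 2.
Answer: λ = 6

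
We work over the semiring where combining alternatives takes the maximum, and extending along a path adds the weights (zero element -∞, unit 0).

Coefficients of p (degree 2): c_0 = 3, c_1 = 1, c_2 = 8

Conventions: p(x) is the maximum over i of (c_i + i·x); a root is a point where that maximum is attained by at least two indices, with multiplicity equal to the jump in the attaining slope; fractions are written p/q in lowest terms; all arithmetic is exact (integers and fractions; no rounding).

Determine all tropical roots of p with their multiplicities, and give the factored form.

hull edge (i=0, c=3) to (i=2, c=8): slope 5/2, span 2
Factored form: p(x) = 8 ⊗ (x ⊕ (-5/2)) ⊗ (x ⊕ (-5/2))
Answer: roots = -5/2 (mult 2)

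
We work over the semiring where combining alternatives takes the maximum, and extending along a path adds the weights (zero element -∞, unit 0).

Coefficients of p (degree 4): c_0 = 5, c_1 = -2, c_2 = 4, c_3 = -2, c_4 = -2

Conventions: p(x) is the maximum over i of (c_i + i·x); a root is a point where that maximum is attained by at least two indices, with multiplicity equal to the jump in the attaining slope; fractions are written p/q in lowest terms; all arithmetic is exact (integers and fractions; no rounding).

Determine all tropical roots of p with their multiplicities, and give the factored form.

hull edge (i=0, c=5) to (i=2, c=4): slope -1/2, span 2
hull edge (i=2, c=4) to (i=4, c=-2): slope -3, span 2
Factored form: p(x) = -2 ⊗ (x ⊕ 1/2) ⊗ (x ⊕ 1/2) ⊗ (x ⊕ 3) ⊗ (x ⊕ 3)
Answer: roots = 1/2 (mult 2), 3 (mult 2)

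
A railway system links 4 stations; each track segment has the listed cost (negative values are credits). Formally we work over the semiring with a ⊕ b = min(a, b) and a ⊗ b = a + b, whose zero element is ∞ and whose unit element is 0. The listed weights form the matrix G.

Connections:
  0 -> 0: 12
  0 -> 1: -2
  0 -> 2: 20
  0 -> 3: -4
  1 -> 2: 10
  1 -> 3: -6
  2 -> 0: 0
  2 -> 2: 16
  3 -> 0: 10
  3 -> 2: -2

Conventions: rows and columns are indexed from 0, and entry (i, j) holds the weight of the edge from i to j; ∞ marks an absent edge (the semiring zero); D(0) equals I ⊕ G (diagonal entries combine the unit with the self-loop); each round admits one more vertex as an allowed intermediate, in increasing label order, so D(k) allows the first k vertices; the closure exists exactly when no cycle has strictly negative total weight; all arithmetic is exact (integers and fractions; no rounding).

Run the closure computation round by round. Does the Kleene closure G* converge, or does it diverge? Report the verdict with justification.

D(0):
  [0, -2, 20, -4]
  [∞, 0, 10, -6]
  [0, ∞, 0, ∞]
  [10, ∞, -2, 0]
D(1):
  [0, -2, 20, -4]
  [∞, 0, 10, -6]
  [0, -2, 0, -4]
  [10, 8, -2, 0]
D(2):
  [0, -2, 8, -8]
  [∞, 0, 10, -6]
  [0, -2, 0, -8]
  [10, 8, -2, 0]
Detection: at round 3, diagonal entry (3, 3) turns strictly negative.
Key observation: the cycle 3->2->0->1->3 has total weight (-2) + 0 + (-2) + (-6), which is strictly negative.
Answer: DIVERGES — negative cycle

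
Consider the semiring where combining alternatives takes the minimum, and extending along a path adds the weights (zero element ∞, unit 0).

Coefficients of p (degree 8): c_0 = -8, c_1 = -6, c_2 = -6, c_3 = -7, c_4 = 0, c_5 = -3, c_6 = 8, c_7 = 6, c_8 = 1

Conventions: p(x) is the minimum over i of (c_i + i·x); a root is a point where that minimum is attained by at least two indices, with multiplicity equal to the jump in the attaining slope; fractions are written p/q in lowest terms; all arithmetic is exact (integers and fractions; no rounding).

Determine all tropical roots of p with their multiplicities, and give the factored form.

hull edge (i=0, c=-8) to (i=3, c=-7): slope 1/3, span 3
hull edge (i=3, c=-7) to (i=8, c=1): slope 8/5, span 5
Factored form: p(x) = 1 ⊗ (x ⊕ (-8/5)) ⊗ (x ⊕ (-8/5)) ⊗ (x ⊕ (-8/5)) ⊗ (x ⊕ (-8/5)) ⊗ (x ⊕ (-8/5)) ⊗ (x ⊕ (-1/3)) ⊗ (x ⊕ (-1/3)) ⊗ (x ⊕ (-1/3))
Answer: roots = -8/5 (mult 5), -1/3 (mult 3)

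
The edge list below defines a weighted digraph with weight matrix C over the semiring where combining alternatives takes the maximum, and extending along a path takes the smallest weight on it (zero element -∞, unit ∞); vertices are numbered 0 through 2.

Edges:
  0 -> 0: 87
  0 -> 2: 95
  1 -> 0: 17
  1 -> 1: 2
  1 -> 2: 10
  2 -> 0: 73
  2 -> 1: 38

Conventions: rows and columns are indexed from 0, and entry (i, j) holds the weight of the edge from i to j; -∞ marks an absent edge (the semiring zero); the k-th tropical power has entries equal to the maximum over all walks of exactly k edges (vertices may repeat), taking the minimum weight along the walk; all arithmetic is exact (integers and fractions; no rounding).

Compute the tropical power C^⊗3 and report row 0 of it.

C^⊗2:
  [87, 38, 87]
  [17, 10, 17]
  [73, 2, 73]
C^⊗3:
  [87, 38, 87]
  [17, 17, 17]
  [73, 38, 73]
Answer: row 0 of C^⊗3 = [87, 38, 87]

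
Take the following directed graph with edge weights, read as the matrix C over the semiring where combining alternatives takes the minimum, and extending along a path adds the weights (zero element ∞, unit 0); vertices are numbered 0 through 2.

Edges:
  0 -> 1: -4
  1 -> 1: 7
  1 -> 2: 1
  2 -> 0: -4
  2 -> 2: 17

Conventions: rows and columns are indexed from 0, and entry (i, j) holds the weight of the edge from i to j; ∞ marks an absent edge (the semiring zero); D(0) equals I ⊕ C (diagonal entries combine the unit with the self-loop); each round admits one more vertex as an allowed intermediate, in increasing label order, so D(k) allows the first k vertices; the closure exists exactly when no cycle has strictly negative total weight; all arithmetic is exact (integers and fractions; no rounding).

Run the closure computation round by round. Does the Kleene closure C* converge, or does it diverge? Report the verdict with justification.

D(0):
  [0, -4, ∞]
  [∞, 0, 1]
  [-4, ∞, 0]
D(1):
  [0, -4, ∞]
  [∞, 0, 1]
  [-4, -8, 0]
Detection: at round 2, diagonal entry (2, 2) turns strictly negative.
Key observation: the cycle 2->0->1->2 has total weight (-4) + (-4) + 1, which is strictly negative.
Answer: DIVERGES — negative cycle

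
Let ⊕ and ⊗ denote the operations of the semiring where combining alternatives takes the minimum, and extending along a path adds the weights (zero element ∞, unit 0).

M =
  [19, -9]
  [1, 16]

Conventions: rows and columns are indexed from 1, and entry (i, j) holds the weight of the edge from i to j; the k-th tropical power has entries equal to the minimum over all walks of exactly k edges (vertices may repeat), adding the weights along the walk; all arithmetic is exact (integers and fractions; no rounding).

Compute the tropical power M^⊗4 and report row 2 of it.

M^⊗2:
  [-8, 7]
  [17, -8]
M^⊗3:
  [8, -17]
  [-7, 8]
M^⊗4:
  [-16, -1]
  [9, -16]
Answer: row 2 of M^⊗4 = [9, -16]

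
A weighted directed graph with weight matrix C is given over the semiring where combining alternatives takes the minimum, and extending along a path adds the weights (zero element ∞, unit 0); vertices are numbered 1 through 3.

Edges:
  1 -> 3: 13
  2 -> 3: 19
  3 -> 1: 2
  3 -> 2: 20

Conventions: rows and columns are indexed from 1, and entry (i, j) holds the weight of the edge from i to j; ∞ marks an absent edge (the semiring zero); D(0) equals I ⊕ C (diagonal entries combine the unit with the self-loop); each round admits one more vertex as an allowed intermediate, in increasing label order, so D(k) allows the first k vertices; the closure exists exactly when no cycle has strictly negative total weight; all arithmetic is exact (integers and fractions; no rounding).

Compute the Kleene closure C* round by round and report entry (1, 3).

D(0):
  [0, ∞, 13]
  [∞, 0, 19]
  [2, 20, 0]
D(1):
  [0, ∞, 13]
  [∞, 0, 19]
  [2, 20, 0]
D(2):
  [0, ∞, 13]
  [∞, 0, 19]
  [2, 20, 0]
D(3):
  [0, 33, 13]
  [21, 0, 19]
  [2, 20, 0]
Answer: C*[1][3] = 13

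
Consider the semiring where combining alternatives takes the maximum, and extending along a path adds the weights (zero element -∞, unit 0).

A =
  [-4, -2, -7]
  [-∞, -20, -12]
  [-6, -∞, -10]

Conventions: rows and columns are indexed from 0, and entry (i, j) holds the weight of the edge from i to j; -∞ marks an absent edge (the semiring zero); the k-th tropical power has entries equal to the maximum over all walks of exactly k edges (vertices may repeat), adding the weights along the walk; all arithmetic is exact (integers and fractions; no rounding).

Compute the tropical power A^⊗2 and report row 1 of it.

A^⊗2:
  [-8, -6, -11]
  [-18, -40, -22]
  [-10, -8, -13]
Answer: row 1 of A^⊗2 = [-18, -40, -22]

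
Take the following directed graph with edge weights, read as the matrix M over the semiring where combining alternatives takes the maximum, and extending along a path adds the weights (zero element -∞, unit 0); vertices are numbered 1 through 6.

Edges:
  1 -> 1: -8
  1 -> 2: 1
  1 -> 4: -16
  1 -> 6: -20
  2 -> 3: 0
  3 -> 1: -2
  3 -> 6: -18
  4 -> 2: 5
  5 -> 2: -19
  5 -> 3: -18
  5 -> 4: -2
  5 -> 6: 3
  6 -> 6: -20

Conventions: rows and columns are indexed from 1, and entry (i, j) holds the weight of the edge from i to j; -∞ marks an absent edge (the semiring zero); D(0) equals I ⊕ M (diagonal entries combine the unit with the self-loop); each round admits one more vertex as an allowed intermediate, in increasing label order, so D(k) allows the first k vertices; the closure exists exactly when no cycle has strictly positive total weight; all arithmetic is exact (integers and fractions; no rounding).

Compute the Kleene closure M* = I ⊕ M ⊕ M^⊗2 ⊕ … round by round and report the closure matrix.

D(0):
  [0, 1, -∞, -16, -∞, -20]
  [-∞, 0, 0, -∞, -∞, -∞]
  [-2, -∞, 0, -∞, -∞, -18]
  [-∞, 5, -∞, 0, -∞, -∞]
  [-∞, -19, -18, -2, 0, 3]
  [-∞, -∞, -∞, -∞, -∞, 0]
D(1):
  [0, 1, -∞, -16, -∞, -20]
  [-∞, 0, 0, -∞, -∞, -∞]
  [-2, -1, 0, -18, -∞, -18]
  [-∞, 5, -∞, 0, -∞, -∞]
  [-∞, -19, -18, -2, 0, 3]
  [-∞, -∞, -∞, -∞, -∞, 0]
D(2):
  [0, 1, 1, -16, -∞, -20]
  [-∞, 0, 0, -∞, -∞, -∞]
  [-2, -1, 0, -18, -∞, -18]
  [-∞, 5, 5, 0, -∞, -∞]
  [-∞, -19, -18, -2, 0, 3]
  [-∞, -∞, -∞, -∞, -∞, 0]
D(3):
  [0, 1, 1, -16, -∞, -17]
  [-2, 0, 0, -18, -∞, -18]
  [-2, -1, 0, -18, -∞, -18]
  [3, 5, 5, 0, -∞, -13]
  [-20, -19, -18, -2, 0, 3]
  [-∞, -∞, -∞, -∞, -∞, 0]
D(4):
  [0, 1, 1, -16, -∞, -17]
  [-2, 0, 0, -18, -∞, -18]
  [-2, -1, 0, -18, -∞, -18]
  [3, 5, 5, 0, -∞, -13]
  [1, 3, 3, -2, 0, 3]
  [-∞, -∞, -∞, -∞, -∞, 0]
D(5):
  [0, 1, 1, -16, -∞, -17]
  [-2, 0, 0, -18, -∞, -18]
  [-2, -1, 0, -18, -∞, -18]
  [3, 5, 5, 0, -∞, -13]
  [1, 3, 3, -2, 0, 3]
  [-∞, -∞, -∞, -∞, -∞, 0]
D(6):
  [0, 1, 1, -16, -∞, -17]
  [-2, 0, 0, -18, -∞, -18]
  [-2, -1, 0, -18, -∞, -18]
  [3, 5, 5, 0, -∞, -13]
  [1, 3, 3, -2, 0, 3]
  [-∞, -∞, -∞, -∞, -∞, 0]
Answer: M* = [[0, 1, 1, -16, -∞, -17], [-2, 0, 0, -18, -∞, -18], [-2, -1, 0, -18, -∞, -18], [3, 5, 5, 0, -∞, -13], [1, 3, 3, -2, 0, 3], [-∞, -∞, -∞, -∞, -∞, 0]]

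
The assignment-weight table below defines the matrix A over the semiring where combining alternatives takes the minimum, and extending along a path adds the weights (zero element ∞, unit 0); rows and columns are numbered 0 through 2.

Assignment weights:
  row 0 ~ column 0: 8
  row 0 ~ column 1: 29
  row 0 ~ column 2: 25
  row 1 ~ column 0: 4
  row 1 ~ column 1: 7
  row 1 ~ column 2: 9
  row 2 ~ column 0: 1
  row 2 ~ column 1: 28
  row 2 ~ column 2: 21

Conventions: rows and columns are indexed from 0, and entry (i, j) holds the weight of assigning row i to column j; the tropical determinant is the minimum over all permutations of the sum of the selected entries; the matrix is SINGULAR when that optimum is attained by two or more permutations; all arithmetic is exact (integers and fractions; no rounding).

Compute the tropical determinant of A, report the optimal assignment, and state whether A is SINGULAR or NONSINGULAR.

σ = (0, 1, 2): 8 + 7 + 21 = 36
σ = (0, 2, 1): 8 + 9 + 28 = 45
σ = (1, 0, 2): 29 + 4 + 21 = 54
σ = (1, 2, 0): 29 + 9 + 1 = 39
σ = (2, 0, 1): 25 + 4 + 28 = 57
σ = (2, 1, 0): 25 + 7 + 1 = 33
Optimal value attained by: σ = (2, 1, 0).
Answer: det⊕(A) = 33; verdict: NONSINGULAR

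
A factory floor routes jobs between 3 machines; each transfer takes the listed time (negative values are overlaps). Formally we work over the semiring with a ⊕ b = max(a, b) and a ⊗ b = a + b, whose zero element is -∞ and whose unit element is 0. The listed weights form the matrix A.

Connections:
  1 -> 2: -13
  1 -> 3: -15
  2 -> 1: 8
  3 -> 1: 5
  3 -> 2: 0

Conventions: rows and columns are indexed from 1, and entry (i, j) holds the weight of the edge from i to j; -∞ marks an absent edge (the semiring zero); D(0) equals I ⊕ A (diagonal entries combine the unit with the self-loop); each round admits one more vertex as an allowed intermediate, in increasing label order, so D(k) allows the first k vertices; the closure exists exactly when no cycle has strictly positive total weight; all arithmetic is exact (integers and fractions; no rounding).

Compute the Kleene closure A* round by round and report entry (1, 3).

D(0):
  [0, -13, -15]
  [8, 0, -∞]
  [5, 0, 0]
D(1):
  [0, -13, -15]
  [8, 0, -7]
  [5, 0, 0]
D(2):
  [0, -13, -15]
  [8, 0, -7]
  [8, 0, 0]
D(3):
  [0, -13, -15]
  [8, 0, -7]
  [8, 0, 0]
Answer: A*[1][3] = -15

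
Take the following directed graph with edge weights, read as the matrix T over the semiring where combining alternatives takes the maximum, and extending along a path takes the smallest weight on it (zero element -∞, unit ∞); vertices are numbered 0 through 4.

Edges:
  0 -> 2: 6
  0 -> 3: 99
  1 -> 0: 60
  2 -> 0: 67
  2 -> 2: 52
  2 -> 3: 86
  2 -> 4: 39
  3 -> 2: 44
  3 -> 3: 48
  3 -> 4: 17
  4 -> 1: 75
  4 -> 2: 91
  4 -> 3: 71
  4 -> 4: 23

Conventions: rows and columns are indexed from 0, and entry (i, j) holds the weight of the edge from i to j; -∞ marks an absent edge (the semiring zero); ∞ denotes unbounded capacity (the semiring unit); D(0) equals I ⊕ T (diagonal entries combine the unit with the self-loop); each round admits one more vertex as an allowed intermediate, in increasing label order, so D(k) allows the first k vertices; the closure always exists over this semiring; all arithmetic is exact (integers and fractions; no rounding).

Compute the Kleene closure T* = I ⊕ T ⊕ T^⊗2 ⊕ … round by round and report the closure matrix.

D(0):
  [∞, -∞, 6, 99, -∞]
  [60, ∞, -∞, -∞, -∞]
  [67, -∞, ∞, 86, 39]
  [-∞, -∞, 44, ∞, 17]
  [-∞, 75, 91, 71, ∞]
D(1):
  [∞, -∞, 6, 99, -∞]
  [60, ∞, 6, 60, -∞]
  [67, -∞, ∞, 86, 39]
  [-∞, -∞, 44, ∞, 17]
  [-∞, 75, 91, 71, ∞]
D(2):
  [∞, -∞, 6, 99, -∞]
  [60, ∞, 6, 60, -∞]
  [67, -∞, ∞, 86, 39]
  [-∞, -∞, 44, ∞, 17]
  [60, 75, 91, 71, ∞]
D(3):
  [∞, -∞, 6, 99, 6]
  [60, ∞, 6, 60, 6]
  [67, -∞, ∞, 86, 39]
  [44, -∞, 44, ∞, 39]
  [67, 75, 91, 86, ∞]
D(4):
  [∞, -∞, 44, 99, 39]
  [60, ∞, 44, 60, 39]
  [67, -∞, ∞, 86, 39]
  [44, -∞, 44, ∞, 39]
  [67, 75, 91, 86, ∞]
D(5):
  [∞, 39, 44, 99, 39]
  [60, ∞, 44, 60, 39]
  [67, 39, ∞, 86, 39]
  [44, 39, 44, ∞, 39]
  [67, 75, 91, 86, ∞]
Answer: T* = [[∞, 39, 44, 99, 39], [60, ∞, 44, 60, 39], [67, 39, ∞, 86, 39], [44, 39, 44, ∞, 39], [67, 75, 91, 86, ∞]]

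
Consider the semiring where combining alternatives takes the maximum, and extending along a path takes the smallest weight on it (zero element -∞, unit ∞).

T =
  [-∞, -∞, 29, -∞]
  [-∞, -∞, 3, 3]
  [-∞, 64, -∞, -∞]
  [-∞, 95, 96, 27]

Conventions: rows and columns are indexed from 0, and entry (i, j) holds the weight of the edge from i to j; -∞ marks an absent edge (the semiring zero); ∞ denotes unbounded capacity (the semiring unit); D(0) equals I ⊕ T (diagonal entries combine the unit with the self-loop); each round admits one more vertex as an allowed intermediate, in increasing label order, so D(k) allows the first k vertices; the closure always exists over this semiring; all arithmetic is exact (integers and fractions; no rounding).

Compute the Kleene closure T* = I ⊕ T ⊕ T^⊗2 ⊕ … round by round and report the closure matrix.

D(0):
  [∞, -∞, 29, -∞]
  [-∞, ∞, 3, 3]
  [-∞, 64, ∞, -∞]
  [-∞, 95, 96, ∞]
D(1):
  [∞, -∞, 29, -∞]
  [-∞, ∞, 3, 3]
  [-∞, 64, ∞, -∞]
  [-∞, 95, 96, ∞]
D(2):
  [∞, -∞, 29, -∞]
  [-∞, ∞, 3, 3]
  [-∞, 64, ∞, 3]
  [-∞, 95, 96, ∞]
D(3):
  [∞, 29, 29, 3]
  [-∞, ∞, 3, 3]
  [-∞, 64, ∞, 3]
  [-∞, 95, 96, ∞]
D(4):
  [∞, 29, 29, 3]
  [-∞, ∞, 3, 3]
  [-∞, 64, ∞, 3]
  [-∞, 95, 96, ∞]
Answer: T* = [[∞, 29, 29, 3], [-∞, ∞, 3, 3], [-∞, 64, ∞, 3], [-∞, 95, 96, ∞]]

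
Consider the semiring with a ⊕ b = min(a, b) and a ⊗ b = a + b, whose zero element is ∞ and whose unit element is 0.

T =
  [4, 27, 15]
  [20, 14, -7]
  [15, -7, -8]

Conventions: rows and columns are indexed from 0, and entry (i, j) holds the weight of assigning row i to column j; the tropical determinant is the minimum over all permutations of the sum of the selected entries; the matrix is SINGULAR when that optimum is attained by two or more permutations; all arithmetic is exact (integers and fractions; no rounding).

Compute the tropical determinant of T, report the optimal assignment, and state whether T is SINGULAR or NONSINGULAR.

σ = (0, 1, 2): 4 + 14 + (-8) = 10
σ = (0, 2, 1): 4 + (-7) + (-7) = -10
σ = (1, 0, 2): 27 + 20 + (-8) = 39
σ = (1, 2, 0): 27 + (-7) + 15 = 35
σ = (2, 0, 1): 15 + 20 + (-7) = 28
σ = (2, 1, 0): 15 + 14 + 15 = 44
Optimal value attained by: σ = (0, 2, 1).
Answer: det⊕(T) = -10; verdict: NONSINGULAR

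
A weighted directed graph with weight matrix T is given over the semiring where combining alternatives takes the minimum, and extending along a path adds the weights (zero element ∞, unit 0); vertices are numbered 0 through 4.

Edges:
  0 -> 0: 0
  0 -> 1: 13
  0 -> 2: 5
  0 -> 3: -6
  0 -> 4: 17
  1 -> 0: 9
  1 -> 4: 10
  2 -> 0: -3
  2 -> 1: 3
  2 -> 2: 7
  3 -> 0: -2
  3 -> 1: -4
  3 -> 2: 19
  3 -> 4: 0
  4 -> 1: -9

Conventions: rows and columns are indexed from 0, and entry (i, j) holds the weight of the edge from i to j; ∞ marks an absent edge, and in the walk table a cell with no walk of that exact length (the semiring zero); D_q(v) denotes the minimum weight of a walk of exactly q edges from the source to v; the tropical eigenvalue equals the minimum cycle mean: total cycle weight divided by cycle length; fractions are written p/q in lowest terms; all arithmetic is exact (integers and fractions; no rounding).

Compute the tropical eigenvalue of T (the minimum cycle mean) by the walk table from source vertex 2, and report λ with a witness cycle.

q=0: [∞, ∞, 0, ∞, ∞]
q=1: [-3, 3, 7, ∞, ∞]
q=2: [-3, 10, 2, -9, 13]
q=3: [-11, -13, 2, -9, -9]
q=4: [-11, -18, -6, -17, -9]
q=5: [-19, -21, -6, -17, -17]
Optimal cycle mean attained by: cycle 0->3->0, total (-6) + (-2), length 2.
Answer: λ = -4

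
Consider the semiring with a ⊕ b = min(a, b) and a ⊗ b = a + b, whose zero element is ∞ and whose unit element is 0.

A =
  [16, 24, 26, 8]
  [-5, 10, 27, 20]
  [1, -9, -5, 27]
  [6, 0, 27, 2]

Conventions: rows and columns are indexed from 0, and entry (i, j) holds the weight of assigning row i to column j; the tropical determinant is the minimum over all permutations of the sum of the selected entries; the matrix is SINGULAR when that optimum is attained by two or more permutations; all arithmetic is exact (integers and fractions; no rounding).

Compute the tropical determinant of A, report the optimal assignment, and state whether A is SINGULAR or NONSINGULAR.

σ = (0, 1, 2, 3): 16 + 10 + (-5) + 2 = 23
σ = (0, 1, 3, 2): 16 + 10 + 27 + 27 = 80
σ = (0, 2, 1, 3): 16 + 27 + (-9) + 2 = 36
σ = (0, 2, 3, 1): 16 + 27 + 27 + 0 = 70
σ = (0, 3, 1, 2): 16 + 20 + (-9) + 27 = 54
σ = (0, 3, 2, 1): 16 + 20 + (-5) + 0 = 31
σ = (1, 0, 2, 3): 24 + (-5) + (-5) + 2 = 16
σ = (1, 0, 3, 2): 24 + (-5) + 27 + 27 = 73
σ = (1, 2, 0, 3): 24 + 27 + 1 + 2 = 54
σ = (1, 2, 3, 0): 24 + 27 + 27 + 6 = 84
σ = (1, 3, 0, 2): 24 + 20 + 1 + 27 = 72
σ = (1, 3, 2, 0): 24 + 20 + (-5) + 6 = 45
σ = (2, 0, 1, 3): 26 + (-5) + (-9) + 2 = 14
σ = (2, 0, 3, 1): 26 + (-5) + 27 + 0 = 48
σ = (2, 1, 0, 3): 26 + 10 + 1 + 2 = 39
σ = (2, 1, 3, 0): 26 + 10 + 27 + 6 = 69
σ = (2, 3, 0, 1): 26 + 20 + 1 + 0 = 47
σ = (2, 3, 1, 0): 26 + 20 + (-9) + 6 = 43
σ = (3, 0, 1, 2): 8 + (-5) + (-9) + 27 = 21
σ = (3, 0, 2, 1): 8 + (-5) + (-5) + 0 = -2
σ = (3, 1, 0, 2): 8 + 10 + 1 + 27 = 46
σ = (3, 1, 2, 0): 8 + 10 + (-5) + 6 = 19
σ = (3, 2, 0, 1): 8 + 27 + 1 + 0 = 36
σ = (3, 2, 1, 0): 8 + 27 + (-9) + 6 = 32
Optimal value attained by: σ = (3, 0, 2, 1).
Answer: det⊕(A) = -2; verdict: NONSINGULAR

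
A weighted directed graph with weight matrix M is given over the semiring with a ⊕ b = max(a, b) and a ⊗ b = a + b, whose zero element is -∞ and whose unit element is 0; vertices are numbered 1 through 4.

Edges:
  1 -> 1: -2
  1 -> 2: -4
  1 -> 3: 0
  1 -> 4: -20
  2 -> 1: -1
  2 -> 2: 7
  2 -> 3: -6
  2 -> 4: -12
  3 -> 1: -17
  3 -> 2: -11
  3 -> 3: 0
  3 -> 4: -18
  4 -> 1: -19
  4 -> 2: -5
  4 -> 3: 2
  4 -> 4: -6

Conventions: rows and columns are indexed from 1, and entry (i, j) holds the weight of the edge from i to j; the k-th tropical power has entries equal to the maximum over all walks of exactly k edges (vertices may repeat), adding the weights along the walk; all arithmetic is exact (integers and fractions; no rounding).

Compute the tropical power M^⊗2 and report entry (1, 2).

M^⊗2:
  [-4, 3, 0, -16]
  [6, 14, 1, -5]
  [-12, -4, 0, -18]
  [-6, 2, 2, -12]
Key observation: the optimum is the walk 1->2->2, with weight (-4) + 7 = 3.
Optimal value attained by: walk 1->2->2.
Answer: (M^⊗2)[1][2] = 3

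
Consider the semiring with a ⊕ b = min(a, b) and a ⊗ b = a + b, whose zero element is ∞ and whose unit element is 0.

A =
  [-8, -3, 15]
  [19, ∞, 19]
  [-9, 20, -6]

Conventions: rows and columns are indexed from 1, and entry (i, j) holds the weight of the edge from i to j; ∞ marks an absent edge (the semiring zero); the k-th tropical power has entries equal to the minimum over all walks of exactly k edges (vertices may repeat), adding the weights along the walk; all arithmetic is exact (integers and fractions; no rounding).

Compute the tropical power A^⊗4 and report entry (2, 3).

A^⊗2:
  [-16, -11, 7]
  [10, 16, 13]
  [-17, -12, -12]
A^⊗3:
  [-24, -19, -1]
  [2, 7, 7]
  [-25, -20, -18]
A^⊗4:
  [-32, -27, -9]
  [-6, -1, 1]
  [-33, -28, -24]
Key observation: the optimum is the walk 2->3->3->3->3, with weight 19 + (-6) + (-6) + (-6) = 1.
Optimal value attained by: walk 2->3->3->3->3.
Answer: (A^⊗4)[2][3] = 1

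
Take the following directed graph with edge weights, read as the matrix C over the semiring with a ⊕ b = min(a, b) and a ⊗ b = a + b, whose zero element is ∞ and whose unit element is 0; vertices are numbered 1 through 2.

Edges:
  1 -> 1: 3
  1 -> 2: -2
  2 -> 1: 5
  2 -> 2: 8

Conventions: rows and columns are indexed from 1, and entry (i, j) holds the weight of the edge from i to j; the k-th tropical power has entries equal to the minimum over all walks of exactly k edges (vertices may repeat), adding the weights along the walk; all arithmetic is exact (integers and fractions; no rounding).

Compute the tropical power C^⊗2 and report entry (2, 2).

C^⊗2:
  [3, 1]
  [8, 3]
Key observation: the optimum is the walk 2->1->2, with weight 5 + (-2) = 3.
Optimal value attained by: walk 2->1->2.
Answer: (C^⊗2)[2][2] = 3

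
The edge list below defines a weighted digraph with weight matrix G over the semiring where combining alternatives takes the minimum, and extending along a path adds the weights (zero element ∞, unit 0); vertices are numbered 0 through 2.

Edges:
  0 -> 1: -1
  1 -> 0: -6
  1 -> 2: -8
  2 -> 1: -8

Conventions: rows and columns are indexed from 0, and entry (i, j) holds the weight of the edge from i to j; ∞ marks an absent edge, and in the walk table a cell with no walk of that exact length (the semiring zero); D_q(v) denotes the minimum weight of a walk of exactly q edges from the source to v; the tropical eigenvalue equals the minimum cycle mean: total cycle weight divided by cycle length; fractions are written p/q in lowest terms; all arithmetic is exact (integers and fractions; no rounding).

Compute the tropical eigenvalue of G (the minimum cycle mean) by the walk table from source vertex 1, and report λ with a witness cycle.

q=0: [∞, 0, ∞]
q=1: [-6, ∞, -8]
q=2: [∞, -16, ∞]
q=3: [-22, ∞, -24]
Optimal cycle mean attained by: cycle 1->2->1, total (-8) + (-8), length 2.
Answer: λ = -8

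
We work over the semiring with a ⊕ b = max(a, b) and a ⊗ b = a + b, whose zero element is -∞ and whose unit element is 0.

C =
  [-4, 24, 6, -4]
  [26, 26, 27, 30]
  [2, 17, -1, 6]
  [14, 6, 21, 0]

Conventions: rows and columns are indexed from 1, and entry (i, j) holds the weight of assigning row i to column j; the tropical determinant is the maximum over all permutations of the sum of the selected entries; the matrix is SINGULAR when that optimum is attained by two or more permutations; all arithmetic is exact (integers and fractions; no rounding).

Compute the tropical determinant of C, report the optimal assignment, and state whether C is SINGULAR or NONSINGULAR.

σ = (1, 2, 3, 4): (-4) + 26 + (-1) + 0 = 21
σ = (1, 2, 4, 3): (-4) + 26 + 6 + 21 = 49
σ = (1, 3, 2, 4): (-4) + 27 + 17 + 0 = 40
σ = (1, 3, 4, 2): (-4) + 27 + 6 + 6 = 35
σ = (1, 4, 2, 3): (-4) + 30 + 17 + 21 = 64
σ = (1, 4, 3, 2): (-4) + 30 + (-1) + 6 = 31
σ = (2, 1, 3, 4): 24 + 26 + (-1) + 0 = 49
σ = (2, 1, 4, 3): 24 + 26 + 6 + 21 = 77
σ = (2, 3, 1, 4): 24 + 27 + 2 + 0 = 53
σ = (2, 3, 4, 1): 24 + 27 + 6 + 14 = 71
σ = (2, 4, 1, 3): 24 + 30 + 2 + 21 = 77
σ = (2, 4, 3, 1): 24 + 30 + (-1) + 14 = 67
σ = (3, 1, 2, 4): 6 + 26 + 17 + 0 = 49
σ = (3, 1, 4, 2): 6 + 26 + 6 + 6 = 44
σ = (3, 2, 1, 4): 6 + 26 + 2 + 0 = 34
σ = (3, 2, 4, 1): 6 + 26 + 6 + 14 = 52
σ = (3, 4, 1, 2): 6 + 30 + 2 + 6 = 44
σ = (3, 4, 2, 1): 6 + 30 + 17 + 14 = 67
σ = (4, 1, 2, 3): (-4) + 26 + 17 + 21 = 60
σ = (4, 1, 3, 2): (-4) + 26 + (-1) + 6 = 27
σ = (4, 2, 1, 3): (-4) + 26 + 2 + 21 = 45
σ = (4, 2, 3, 1): (-4) + 26 + (-1) + 14 = 35
σ = (4, 3, 1, 2): (-4) + 27 + 2 + 6 = 31
σ = (4, 3, 2, 1): (-4) + 27 + 17 + 14 = 54
Optimal value attained by: σ = (2, 1, 4, 3).
Answer: det⊕(C) = 77; verdict: SINGULAR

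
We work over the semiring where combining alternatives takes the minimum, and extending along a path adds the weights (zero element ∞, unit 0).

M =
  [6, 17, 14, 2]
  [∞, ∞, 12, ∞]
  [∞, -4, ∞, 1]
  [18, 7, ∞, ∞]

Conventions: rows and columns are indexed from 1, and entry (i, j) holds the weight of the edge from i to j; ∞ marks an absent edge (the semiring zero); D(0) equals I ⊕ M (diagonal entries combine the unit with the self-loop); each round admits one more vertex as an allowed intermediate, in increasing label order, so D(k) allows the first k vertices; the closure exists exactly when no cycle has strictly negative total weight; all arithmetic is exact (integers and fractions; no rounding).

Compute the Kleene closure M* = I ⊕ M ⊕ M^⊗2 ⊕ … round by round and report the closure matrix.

D(0):
  [0, 17, 14, 2]
  [∞, 0, 12, ∞]
  [∞, -4, 0, 1]
  [18, 7, ∞, 0]
D(1):
  [0, 17, 14, 2]
  [∞, 0, 12, ∞]
  [∞, -4, 0, 1]
  [18, 7, 32, 0]
D(2):
  [0, 17, 14, 2]
  [∞, 0, 12, ∞]
  [∞, -4, 0, 1]
  [18, 7, 19, 0]
D(3):
  [0, 10, 14, 2]
  [∞, 0, 12, 13]
  [∞, -4, 0, 1]
  [18, 7, 19, 0]
D(4):
  [0, 9, 14, 2]
  [31, 0, 12, 13]
  [19, -4, 0, 1]
  [18, 7, 19, 0]
Answer: M* = [[0, 9, 14, 2], [31, 0, 12, 13], [19, -4, 0, 1], [18, 7, 19, 0]]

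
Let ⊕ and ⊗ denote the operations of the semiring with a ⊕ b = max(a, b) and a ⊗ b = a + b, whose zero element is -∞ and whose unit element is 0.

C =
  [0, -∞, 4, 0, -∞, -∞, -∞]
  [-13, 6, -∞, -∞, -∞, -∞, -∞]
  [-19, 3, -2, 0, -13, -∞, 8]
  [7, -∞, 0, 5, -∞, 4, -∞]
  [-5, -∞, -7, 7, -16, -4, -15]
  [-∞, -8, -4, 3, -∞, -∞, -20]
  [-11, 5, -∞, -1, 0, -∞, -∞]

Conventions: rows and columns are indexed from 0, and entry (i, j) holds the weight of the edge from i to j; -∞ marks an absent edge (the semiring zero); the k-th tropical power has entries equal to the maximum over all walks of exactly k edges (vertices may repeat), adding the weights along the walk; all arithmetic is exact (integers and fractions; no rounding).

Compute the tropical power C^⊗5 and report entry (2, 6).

C^⊗2:
  [7, 7, 4, 5, -9, 4, 12]
  [-7, 12, -9, -13, -∞, -∞, -∞]
  [7, 13, 0, 7, 8, 4, 6]
  [12, 3, 11, 10, -13, 9, 8]
  [14, -4, 7, 12, -15, 11, 1]
  [10, -1, 3, 8, -17, 7, 4]
  [6, 11, -1, 7, -16, 3, -15]
C^⊗3:
  [12, 17, 11, 11, 12, 9, 12]
  [-1, 18, -3, -7, -22, -9, -1]
  [14, 19, 11, 15, 6, 11, 8]
  [17, 14, 16, 15, 8, 14, 19]
  [19, 10, 18, 17, 1, 16, 15]
  [15, 9, 14, 13, 4, 12, 11]
  [14, 17, 10, 12, -14, 11, 7]
C^⊗4:
  [18, 23, 16, 19, 12, 15, 19]
  [5, 24, 3, -1, -1, -3, 5]
  [22, 25, 18, 20, 8, 19, 19]
  [22, 24, 21, 20, 19, 19, 24]
  [24, 21, 23, 22, 15, 21, 26]
  [20, 17, 19, 18, 11, 17, 22]
  [19, 23, 18, 17, 7, 16, 18]
C^⊗5:
  [26, 29, 22, 24, 19, 23, 24]
  [11, 30, 9, 6, 5, 3, 11]
  [27, 31, 26, 25, 19, 24, 26]
  [27, 30, 26, 26, 24, 24, 29]
  [29, 31, 28, 27, 26, 26, 31]
  [25, 27, 24, 23, 22, 22, 27]
  [24, 29, 23, 22, 18, 21, 26]
Key observation: the optimum is the walk 2->6->3->0->2->6, with weight 8 + (-1) + 7 + 4 + 8 = 26.
Optimal value attained by: walk 2->6->3->0->2->6.
Answer: (C^⊗5)[2][6] = 26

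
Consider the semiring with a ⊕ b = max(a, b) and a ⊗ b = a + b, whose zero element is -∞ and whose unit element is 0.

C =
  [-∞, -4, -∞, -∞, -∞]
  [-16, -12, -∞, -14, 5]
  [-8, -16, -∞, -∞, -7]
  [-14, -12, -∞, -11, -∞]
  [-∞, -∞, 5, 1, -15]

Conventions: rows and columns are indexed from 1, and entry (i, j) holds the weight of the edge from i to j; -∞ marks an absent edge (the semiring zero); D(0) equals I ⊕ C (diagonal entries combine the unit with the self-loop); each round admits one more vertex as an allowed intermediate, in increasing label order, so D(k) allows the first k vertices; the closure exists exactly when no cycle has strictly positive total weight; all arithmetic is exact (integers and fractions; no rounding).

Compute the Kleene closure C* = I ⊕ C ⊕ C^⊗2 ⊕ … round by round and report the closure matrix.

D(0):
  [0, -4, -∞, -∞, -∞]
  [-16, 0, -∞, -14, 5]
  [-8, -16, 0, -∞, -7]
  [-14, -12, -∞, 0, -∞]
  [-∞, -∞, 5, 1, 0]
D(1):
  [0, -4, -∞, -∞, -∞]
  [-16, 0, -∞, -14, 5]
  [-8, -12, 0, -∞, -7]
  [-14, -12, -∞, 0, -∞]
  [-∞, -∞, 5, 1, 0]
D(2):
  [0, -4, -∞, -18, 1]
  [-16, 0, -∞, -14, 5]
  [-8, -12, 0, -26, -7]
  [-14, -12, -∞, 0, -7]
  [-∞, -∞, 5, 1, 0]
D(3):
  [0, -4, -∞, -18, 1]
  [-16, 0, -∞, -14, 5]
  [-8, -12, 0, -26, -7]
  [-14, -12, -∞, 0, -7]
  [-3, -7, 5, 1, 0]
D(4):
  [0, -4, -∞, -18, 1]
  [-16, 0, -∞, -14, 5]
  [-8, -12, 0, -26, -7]
  [-14, -12, -∞, 0, -7]
  [-3, -7, 5, 1, 0]
D(5):
  [0, -4, 6, 2, 1]
  [2, 0, 10, 6, 5]
  [-8, -12, 0, -6, -7]
  [-10, -12, -2, 0, -7]
  [-3, -7, 5, 1, 0]
Answer: C* = [[0, -4, 6, 2, 1], [2, 0, 10, 6, 5], [-8, -12, 0, -6, -7], [-10, -12, -2, 0, -7], [-3, -7, 5, 1, 0]]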